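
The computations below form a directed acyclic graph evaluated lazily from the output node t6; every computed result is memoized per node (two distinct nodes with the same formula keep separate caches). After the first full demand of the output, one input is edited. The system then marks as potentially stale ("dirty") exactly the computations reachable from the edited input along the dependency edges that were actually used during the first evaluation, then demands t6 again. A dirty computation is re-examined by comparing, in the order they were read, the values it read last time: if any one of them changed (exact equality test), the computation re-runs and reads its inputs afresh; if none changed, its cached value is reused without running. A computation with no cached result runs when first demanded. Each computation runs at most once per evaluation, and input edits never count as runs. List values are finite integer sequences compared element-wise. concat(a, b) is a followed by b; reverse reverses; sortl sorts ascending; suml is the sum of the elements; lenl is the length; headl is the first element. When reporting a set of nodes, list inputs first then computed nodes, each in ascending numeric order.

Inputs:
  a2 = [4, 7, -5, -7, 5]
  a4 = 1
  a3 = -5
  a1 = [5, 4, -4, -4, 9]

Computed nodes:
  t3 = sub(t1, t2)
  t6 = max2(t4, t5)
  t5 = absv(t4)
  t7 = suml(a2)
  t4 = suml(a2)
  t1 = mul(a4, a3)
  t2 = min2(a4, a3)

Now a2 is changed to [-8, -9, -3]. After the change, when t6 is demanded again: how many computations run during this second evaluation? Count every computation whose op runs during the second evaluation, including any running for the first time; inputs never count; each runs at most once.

First demand of the output computes:
  t4 = suml([4, 7, -5, -7, 5]) = 4
  t5 = absv(4) = 4
  t6 = max2(4, 4) = 4

After the edit, cleaning proceeds:
  t4: a read changed (a2 [4, 7, -5, -7, 5]->[-8, -9, -3]) — executes, giving -20.
  t5: a read changed (t4 4->-20) — executes, giving 20.
  t6: a read changed (t4 4->-20; t5 4->20) — executes, giving 20.

3 computations run: t4, t5, t6.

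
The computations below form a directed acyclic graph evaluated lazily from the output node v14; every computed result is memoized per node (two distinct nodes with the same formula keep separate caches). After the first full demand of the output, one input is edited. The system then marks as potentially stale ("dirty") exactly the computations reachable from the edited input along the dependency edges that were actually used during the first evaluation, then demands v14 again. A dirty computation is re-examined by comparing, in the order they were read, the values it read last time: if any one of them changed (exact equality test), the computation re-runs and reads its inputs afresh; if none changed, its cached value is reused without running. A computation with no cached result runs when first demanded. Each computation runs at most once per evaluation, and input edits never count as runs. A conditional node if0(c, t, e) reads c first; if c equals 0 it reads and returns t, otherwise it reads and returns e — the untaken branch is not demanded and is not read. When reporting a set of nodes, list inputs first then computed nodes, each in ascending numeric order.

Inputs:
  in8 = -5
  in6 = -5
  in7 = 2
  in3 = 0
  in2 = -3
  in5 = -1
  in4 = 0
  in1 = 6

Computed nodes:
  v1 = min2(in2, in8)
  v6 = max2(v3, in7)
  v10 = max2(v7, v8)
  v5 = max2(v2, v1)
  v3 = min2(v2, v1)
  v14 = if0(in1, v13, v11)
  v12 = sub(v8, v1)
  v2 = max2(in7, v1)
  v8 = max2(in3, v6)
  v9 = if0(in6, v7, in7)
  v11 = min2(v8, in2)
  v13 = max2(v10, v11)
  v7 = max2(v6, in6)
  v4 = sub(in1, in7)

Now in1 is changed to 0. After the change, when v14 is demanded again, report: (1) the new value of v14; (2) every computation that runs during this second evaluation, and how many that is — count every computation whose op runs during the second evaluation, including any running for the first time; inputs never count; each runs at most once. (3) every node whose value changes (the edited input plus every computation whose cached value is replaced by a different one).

Demanding v14 again yields 2.
4 computations run: v7, v10, v13, v14.
The nodes whose values change: in1, v14.
Note the branch switch — v7, v10, v13 had no cache and run now for the first time.

First demand of the output computes:
  v1 = min2(-3, -5) = -5
  v2 = max2(2, -5) = 2
  v3 = min2(2, -5) = -5
  v6 = max2(-5, 2) = 2
  v8 = max2(0, 2) = 2
  v11 = min2(2, -3) = -3
  v14 = if0(in1=6 -> else branch v11) = -3

After the edit, cleaning proceeds:
  v7: had never run; runs now, result 2.
  v10: had never run; runs now, result 2.
  v13: had never run; runs now, result 2.
  v14: a read changed (in1 6->0) — executes, giving 2.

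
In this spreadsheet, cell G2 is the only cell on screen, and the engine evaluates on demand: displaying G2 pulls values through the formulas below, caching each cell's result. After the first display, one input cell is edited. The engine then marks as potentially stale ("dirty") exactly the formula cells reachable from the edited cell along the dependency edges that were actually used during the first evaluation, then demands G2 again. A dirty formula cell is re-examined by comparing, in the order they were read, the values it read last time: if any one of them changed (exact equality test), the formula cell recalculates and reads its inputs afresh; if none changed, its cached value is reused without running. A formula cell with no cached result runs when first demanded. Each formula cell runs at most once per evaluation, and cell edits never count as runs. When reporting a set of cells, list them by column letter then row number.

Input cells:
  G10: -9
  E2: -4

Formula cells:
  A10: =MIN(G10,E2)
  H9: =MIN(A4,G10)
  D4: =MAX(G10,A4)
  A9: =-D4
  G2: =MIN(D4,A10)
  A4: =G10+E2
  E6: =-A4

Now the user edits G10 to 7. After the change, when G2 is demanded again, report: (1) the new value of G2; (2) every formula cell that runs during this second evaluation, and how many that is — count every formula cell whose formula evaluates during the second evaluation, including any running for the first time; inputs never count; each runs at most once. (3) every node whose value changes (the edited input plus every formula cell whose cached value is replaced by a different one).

G2 now evaluates to -4.
Run set: A4, A10, D4, G2 (4 run).
Changed values: A4, A10, D4, G2, G10.

Initial pass — values computed on the first demand:
  A4 = -9 + -4 = -13
  A10 = MIN(-9, -4) = -9
  D4 = MAX(-9, -13) = -9
  G2 = MIN(-9, -9) = -9

Second demand — change propagation:
  A4: re-runs because G10 -9->7; new result 3.
  A10: re-runs because G10 -9->7; new result -4.
  D4: re-runs because G10 -9->7; A4 -13->3; new result 7.
  G2: re-runs because D4 -9->7; A10 -9->-4; new result -4.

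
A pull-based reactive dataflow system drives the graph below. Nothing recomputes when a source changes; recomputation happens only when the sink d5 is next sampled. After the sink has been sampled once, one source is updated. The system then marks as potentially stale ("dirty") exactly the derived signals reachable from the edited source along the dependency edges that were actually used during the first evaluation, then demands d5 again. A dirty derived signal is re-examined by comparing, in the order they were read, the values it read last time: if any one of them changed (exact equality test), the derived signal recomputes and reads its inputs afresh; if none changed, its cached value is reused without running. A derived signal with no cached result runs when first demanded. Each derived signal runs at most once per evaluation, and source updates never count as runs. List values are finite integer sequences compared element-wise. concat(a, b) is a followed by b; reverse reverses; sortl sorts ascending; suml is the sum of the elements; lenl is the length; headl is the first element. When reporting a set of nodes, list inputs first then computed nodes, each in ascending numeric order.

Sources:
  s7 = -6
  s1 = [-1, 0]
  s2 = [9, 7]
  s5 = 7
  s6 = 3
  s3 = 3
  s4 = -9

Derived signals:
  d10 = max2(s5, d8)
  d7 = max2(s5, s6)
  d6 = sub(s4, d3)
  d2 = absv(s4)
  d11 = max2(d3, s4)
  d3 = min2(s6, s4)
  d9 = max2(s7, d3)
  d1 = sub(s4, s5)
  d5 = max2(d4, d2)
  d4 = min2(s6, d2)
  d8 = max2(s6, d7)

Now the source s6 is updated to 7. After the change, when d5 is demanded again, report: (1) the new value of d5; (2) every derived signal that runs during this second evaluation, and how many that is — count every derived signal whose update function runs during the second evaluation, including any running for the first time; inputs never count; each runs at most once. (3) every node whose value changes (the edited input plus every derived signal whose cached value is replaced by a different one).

New value of d5: 9.
Derived signals that run: d4, d5 — 2 in total.
Values that change: s6, d4.

First evaluation (everything demanded from the output):
  d2 = absv(-9) = 9
  d4 = min2(3, 9) = 3
  d5 = max2(3, 9) = 9

Propagation after the edit:
  d4: runs — s6 3->7; result 7.
  d5: runs — d4 3->7; result 9 (same value as before).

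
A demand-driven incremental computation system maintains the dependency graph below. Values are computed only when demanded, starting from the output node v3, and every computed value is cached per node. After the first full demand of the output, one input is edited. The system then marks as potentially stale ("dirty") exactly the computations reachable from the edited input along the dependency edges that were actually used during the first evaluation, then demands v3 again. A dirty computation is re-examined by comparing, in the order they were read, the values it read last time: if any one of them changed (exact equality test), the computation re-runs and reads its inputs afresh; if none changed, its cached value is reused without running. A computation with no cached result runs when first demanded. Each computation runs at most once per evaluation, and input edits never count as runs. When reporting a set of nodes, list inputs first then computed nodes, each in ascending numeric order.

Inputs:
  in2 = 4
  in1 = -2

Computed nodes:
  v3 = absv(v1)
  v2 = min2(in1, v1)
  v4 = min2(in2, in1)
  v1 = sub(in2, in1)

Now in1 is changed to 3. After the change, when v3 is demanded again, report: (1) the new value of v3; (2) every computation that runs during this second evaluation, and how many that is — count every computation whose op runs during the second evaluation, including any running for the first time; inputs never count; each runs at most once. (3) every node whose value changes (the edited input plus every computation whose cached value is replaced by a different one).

New value of v3: 1.
Computations that run: v1, v3 — 2 in total.
Values that change: in1, v1, v3.

First evaluation (everything demanded from the output):
  v1 = sub(4, -2) = 6
  v3 = absv(6) = 6

Propagation after the edit:
  v1: runs — in1 -2->3; result 1.
  v3: runs — v1 6->1; result 1.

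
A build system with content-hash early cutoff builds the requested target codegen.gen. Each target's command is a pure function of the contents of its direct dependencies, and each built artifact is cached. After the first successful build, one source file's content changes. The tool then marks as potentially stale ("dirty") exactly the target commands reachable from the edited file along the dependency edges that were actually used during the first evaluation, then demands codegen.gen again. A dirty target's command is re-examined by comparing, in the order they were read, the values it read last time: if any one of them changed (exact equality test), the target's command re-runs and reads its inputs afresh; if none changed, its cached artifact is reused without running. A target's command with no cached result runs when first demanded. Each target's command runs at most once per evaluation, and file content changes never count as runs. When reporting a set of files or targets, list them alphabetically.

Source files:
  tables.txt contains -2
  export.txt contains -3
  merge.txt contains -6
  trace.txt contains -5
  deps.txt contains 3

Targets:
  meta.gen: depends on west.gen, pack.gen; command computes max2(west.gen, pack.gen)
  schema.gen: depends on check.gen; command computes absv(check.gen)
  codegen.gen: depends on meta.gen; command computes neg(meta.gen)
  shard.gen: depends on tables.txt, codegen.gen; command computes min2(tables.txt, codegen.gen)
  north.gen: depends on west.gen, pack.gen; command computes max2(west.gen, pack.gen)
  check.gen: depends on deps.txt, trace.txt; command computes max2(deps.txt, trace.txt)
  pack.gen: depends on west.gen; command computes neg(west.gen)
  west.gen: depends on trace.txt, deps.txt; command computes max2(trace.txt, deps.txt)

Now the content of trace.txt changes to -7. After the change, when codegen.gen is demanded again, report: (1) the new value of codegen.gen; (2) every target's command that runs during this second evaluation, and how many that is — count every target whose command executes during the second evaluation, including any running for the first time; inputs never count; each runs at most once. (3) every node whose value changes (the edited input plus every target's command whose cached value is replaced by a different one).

First evaluation (everything demanded from the output):
  west.gen = max2(-5, 3) = 3
  pack.gen = neg(3) = -3
  meta.gen = max2(3, -3) = 3
  codegen.gen = neg(3) = -3

Propagation after the edit:
  west.gen: runs — trace.txt -5->-7; result 3 (same value as before).
  pack.gen: checked — values it read are unchanged (west.gen unchanged); reused cached -3 without running.
  meta.gen: checked — values it read are unchanged (west.gen unchanged, pack.gen unchanged); reused cached 3 without running.
  codegen.gen: checked — values it read are unchanged (meta.gen unchanged); reused cached -3 without running.

Key observation: the change is absorbed at west.gen — it re-runs but produces the same value, and the output's value is unchanged.

New value of codegen.gen: -3.
Target commands that run: west.gen — 1 in total.
Values that change: trace.txt.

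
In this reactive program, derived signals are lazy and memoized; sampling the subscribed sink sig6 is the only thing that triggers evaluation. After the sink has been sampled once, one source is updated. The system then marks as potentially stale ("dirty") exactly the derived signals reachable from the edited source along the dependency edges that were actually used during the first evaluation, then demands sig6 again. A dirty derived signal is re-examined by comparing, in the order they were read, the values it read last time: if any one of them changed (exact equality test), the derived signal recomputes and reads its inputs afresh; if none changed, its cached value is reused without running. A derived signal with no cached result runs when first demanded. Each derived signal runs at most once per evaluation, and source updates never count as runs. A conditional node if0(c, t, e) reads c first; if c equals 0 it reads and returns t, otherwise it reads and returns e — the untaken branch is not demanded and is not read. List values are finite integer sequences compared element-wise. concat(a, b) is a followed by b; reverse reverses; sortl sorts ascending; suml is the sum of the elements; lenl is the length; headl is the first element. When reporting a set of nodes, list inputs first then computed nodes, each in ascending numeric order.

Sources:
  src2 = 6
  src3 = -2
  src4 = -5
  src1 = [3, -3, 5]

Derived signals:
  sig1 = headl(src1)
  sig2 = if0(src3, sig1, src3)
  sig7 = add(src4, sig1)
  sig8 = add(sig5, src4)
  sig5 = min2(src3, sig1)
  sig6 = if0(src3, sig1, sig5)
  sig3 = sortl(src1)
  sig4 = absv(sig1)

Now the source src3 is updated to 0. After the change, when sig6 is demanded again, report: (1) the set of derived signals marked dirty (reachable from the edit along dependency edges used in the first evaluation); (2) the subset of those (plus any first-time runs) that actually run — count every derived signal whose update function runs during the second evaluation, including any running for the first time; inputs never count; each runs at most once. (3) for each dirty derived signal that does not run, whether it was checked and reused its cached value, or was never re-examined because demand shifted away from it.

First demand of the output computes:
  sig1 = headl([3, -3, 5]) = 3
  sig5 = min2(-2, 3) = -2
  sig6 = if0(src3=-2 -> else branch sig5) = -2

After the edit, cleaning proceeds:
  sig5: stays stale; no demand reaches it after the flip.
  sig6: a read changed (src3 -2->0) — executes, giving 3.

Note the branch switch — demand abandons sig5, which is never re-examined.

The edit dirties: sig5, sig6.
1 derived signals run: sig6.
Unvisited dirty nodes (no longer demanded): sig5.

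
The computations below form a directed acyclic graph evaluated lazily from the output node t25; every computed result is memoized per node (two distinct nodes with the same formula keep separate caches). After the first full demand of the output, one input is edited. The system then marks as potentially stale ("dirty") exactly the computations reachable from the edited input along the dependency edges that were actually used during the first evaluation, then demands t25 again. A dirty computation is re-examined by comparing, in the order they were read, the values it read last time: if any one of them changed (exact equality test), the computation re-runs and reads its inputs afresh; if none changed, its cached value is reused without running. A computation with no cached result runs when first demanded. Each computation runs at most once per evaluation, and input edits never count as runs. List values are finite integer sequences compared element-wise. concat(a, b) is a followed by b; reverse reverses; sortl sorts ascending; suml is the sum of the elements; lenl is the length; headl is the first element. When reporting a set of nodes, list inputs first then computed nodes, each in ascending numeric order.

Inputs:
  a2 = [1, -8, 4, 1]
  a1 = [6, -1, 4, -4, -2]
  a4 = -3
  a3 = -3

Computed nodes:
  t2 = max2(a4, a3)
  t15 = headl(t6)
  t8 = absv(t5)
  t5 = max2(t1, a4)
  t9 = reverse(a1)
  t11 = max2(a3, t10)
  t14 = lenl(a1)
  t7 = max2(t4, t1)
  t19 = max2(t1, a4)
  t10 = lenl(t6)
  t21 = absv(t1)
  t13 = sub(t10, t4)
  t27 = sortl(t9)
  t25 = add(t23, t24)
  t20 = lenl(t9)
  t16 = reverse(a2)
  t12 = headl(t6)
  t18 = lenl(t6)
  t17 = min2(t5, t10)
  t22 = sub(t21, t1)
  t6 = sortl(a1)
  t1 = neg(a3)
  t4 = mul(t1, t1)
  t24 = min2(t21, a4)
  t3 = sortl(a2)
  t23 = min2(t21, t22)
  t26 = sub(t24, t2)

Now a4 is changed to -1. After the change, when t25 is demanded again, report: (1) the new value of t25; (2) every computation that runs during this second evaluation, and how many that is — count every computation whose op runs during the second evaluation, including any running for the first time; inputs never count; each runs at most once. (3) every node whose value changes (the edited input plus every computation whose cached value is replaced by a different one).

Demanding t25 again yields -1.
2 computations run: t24, t25.
The nodes whose values change: a4, t24, t25.

First demand of the output computes:
  t1 = neg(-3) = 3
  t21 = absv(3) = 3
  t22 = sub(3, 3) = 0
  t23 = min2(3, 0) = 0
  t24 = min2(3, -3) = -3
  t25 = add(0, -3) = -3

After the edit, cleaning proceeds:
  t24: a read changed (a4 -3->-1) — executes, giving -1.
  t25: a read changed (t24 -3->-1) — executes, giving -1.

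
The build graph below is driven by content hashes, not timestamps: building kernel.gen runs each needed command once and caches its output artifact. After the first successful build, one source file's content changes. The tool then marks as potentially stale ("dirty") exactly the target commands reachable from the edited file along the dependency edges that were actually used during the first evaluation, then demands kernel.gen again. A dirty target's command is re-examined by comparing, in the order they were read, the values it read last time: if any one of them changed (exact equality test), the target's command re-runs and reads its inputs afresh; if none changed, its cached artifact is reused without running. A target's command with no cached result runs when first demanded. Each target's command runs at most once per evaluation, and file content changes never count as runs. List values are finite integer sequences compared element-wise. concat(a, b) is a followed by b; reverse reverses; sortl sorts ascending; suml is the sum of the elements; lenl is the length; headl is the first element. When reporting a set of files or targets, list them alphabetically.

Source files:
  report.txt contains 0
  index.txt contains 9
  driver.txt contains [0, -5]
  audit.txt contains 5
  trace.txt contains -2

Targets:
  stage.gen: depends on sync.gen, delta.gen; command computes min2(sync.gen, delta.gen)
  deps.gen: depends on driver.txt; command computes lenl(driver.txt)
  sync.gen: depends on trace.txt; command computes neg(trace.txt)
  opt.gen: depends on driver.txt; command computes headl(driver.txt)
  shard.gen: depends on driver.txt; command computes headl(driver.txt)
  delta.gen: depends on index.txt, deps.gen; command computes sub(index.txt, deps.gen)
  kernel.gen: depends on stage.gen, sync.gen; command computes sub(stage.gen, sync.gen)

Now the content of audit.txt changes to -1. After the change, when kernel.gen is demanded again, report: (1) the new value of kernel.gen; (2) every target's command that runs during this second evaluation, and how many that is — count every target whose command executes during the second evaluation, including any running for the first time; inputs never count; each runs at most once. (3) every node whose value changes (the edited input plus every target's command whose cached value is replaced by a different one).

Initial pass — values computed on the first demand:
  deps.gen = lenl([0, -5]) = 2
  delta.gen = sub(9, 2) = 7
  sync.gen = neg(-2) = 2
  stage.gen = min2(2, 7) = 2
  kernel.gen = sub(2, 2) = 0

Second demand — change propagation:
  no demanded computation ever read audit.txt, so the edit dirties nothing and nothing runs.

The important point: nothing the output needs ever reads audit.txt, so the edit is invisible to it.

kernel.gen now evaluates to 0.
Run set: none (0 run).
Changed values: audit.txt.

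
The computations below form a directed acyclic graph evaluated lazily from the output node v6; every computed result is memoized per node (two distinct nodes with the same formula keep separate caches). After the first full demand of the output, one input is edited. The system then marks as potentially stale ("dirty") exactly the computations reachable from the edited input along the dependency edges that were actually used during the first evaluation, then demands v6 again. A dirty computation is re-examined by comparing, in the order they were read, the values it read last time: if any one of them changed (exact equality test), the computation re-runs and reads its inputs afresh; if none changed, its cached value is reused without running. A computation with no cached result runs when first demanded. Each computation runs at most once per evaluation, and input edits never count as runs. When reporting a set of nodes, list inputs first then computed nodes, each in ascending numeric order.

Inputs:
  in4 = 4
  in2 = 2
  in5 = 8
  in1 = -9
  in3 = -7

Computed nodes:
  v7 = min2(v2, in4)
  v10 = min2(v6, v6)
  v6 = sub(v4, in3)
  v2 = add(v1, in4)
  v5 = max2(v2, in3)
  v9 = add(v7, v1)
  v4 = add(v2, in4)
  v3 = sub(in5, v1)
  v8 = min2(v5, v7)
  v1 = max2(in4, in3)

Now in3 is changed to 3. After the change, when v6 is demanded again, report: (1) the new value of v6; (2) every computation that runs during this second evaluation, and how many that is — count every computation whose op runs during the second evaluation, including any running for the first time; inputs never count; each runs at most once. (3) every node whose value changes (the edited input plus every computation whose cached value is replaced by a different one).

First demand of the output computes:
  v1 = max2(4, -7) = 4
  v2 = add(4, 4) = 8
  v4 = add(8, 4) = 12
  v6 = sub(12, -7) = 19

After the edit, cleaning proceeds:
  v1: a read changed (in3 -7->3) — executes, giving 4 — identical to its old value.
  v2: dirty, but its reads are unchanged (v1 unchanged, in4 unchanged); cached 8 stands.
  v4: dirty, but its reads are unchanged (v2 unchanged, in4 unchanged); cached 12 stands.
  v6: a read changed (in3 -7->3) — executes, giving 9.

Note where the cutoff bites: v2 is checked, finds nothing changed, and keeps its cache.

Demanding v6 again yields 9.
2 computations run: v1, v6.
The nodes whose values change: in3, v6.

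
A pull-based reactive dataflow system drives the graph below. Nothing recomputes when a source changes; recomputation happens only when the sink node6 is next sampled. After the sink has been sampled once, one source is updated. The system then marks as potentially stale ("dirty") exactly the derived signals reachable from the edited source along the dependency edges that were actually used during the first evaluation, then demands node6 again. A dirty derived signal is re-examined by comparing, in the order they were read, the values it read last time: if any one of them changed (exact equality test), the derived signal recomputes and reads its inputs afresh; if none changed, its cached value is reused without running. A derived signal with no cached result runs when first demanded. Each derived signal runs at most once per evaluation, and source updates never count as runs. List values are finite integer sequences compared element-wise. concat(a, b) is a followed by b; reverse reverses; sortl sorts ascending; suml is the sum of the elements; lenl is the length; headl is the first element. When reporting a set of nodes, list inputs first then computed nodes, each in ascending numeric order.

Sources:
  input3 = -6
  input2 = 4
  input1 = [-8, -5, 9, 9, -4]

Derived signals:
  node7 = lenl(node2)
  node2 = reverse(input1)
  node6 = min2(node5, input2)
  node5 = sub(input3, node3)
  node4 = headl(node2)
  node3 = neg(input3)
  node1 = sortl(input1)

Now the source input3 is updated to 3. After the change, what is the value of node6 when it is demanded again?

First evaluation (everything demanded from the output):
  node3 = neg(-6) = 6
  node5 = sub(-6, 6) = -12
  node6 = min2(-12, 4) = -12

Propagation after the edit:
  node3: runs — input3 -6->3; result -3.
  node5: runs — input3 -6->3; node3 6->-3; result 6.
  node6: runs — node5 -12->6; result 4.

New value of node6: 4.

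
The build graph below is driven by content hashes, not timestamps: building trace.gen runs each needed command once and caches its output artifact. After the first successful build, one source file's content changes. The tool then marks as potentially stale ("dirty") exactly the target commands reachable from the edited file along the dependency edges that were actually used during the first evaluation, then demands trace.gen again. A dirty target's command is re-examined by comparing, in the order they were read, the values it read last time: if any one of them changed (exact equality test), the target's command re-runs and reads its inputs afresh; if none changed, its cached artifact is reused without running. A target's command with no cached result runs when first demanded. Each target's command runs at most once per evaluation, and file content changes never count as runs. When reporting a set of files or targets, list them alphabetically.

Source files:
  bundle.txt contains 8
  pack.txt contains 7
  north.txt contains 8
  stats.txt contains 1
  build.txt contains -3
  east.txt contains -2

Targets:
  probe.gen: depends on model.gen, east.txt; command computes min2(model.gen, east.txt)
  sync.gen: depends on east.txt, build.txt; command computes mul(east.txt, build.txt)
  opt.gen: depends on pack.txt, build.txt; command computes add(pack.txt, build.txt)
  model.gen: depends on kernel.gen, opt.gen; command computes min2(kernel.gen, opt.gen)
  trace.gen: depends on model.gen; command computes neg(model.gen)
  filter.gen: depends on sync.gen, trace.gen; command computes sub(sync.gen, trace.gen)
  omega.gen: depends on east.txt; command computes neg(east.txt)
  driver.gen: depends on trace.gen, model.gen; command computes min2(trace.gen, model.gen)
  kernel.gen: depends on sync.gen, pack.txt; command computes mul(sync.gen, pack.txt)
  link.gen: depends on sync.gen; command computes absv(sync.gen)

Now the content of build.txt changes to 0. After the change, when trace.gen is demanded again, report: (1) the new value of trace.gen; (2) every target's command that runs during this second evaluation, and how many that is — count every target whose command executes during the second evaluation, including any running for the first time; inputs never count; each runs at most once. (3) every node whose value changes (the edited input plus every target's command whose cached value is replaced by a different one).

trace.gen now evaluates to 0.
Run set: kernel.gen, model.gen, opt.gen, sync.gen, trace.gen (5 run).
Changed values: build.txt, kernel.gen, model.gen, opt.gen, sync.gen, trace.gen.

Initial pass — values computed on the first demand:
  opt.gen = add(7, -3) = 4
  sync.gen = mul(-2, -3) = 6
  kernel.gen = mul(6, 7) = 42
  model.gen = min2(42, 4) = 4
  trace.gen = neg(4) = -4

Second demand — change propagation:
  opt.gen: re-runs because build.txt -3->0; new result 7.
  sync.gen: re-runs because build.txt -3->0; new result 0.
  kernel.gen: re-runs because sync.gen 6->0; new result 0.
  model.gen: re-runs because kernel.gen 42->0; opt.gen 4->7; new result 0.
  trace.gen: re-runs because model.gen 4->0; new result 0.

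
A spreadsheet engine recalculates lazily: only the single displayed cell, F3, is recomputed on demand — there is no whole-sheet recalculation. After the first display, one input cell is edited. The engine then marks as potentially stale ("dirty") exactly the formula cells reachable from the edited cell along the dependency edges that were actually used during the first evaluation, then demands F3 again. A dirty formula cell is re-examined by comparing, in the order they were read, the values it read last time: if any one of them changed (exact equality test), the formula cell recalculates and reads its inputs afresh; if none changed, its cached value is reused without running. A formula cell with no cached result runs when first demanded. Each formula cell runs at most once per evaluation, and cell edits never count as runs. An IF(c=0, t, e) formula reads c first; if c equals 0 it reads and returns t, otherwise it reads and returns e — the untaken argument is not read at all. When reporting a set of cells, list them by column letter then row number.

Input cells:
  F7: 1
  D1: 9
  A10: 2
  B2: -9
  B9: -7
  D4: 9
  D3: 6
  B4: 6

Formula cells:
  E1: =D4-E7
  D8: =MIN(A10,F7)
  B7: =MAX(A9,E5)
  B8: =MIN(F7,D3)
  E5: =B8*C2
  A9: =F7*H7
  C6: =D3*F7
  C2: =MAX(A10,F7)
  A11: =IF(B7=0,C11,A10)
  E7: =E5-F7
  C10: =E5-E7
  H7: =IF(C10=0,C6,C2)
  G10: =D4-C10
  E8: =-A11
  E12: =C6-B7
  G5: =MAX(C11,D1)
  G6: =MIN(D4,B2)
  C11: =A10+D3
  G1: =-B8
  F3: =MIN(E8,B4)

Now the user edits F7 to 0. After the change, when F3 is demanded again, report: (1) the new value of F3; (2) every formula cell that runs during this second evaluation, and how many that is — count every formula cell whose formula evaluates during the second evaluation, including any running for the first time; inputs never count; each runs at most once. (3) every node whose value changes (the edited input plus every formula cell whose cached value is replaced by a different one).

New value of F3: -8.
Formula cells that run: A9, A11, B7, B8, C2, C6, C10, C11, E5, E7, E8, F3, H7 — 13 in total.
Values that change: A9, A11, B7, B8, C10, E5, E7, E8, F3, F7, H7.
Key observation: a condition flipped, so demand reaches new nodes — C6, C11 run for the first time.

First evaluation (everything demanded from the output):
  B8 = MIN(1, 6) = 1
  C2 = MAX(2, 1) = 2
  E5 = 1 * 2 = 2
  E7 = 2 - 1 = 1
  C10 = 2 - 1 = 1
  H7 = IF(C10=0: C10=1 -> else branch C2) = 2
  A9 = 1 * 2 = 2
  B7 = MAX(2, 2) = 2
  A11 = IF(B7=0: B7=2 -> else branch A10) = 2
  E8 = -(2) = -2
  F3 = MIN(-2, 6) = -2

Propagation after the edit:
  B8: runs — F7 1->0; result 0.
  C2: runs — F7 1->0; result 2 (same value as before).
  C6: demanded for the first time — runs, produces 0.
  C11: demanded for the first time — runs, produces 8.
  E5: runs — B8 1->0; result 0.
  E7: runs — E5 2->0; F7 1->0; result 0.
  C10: runs — E5 2->0; E7 1->0; result 0.
  H7: runs — C10 1->0; result 0.
  A9: runs — F7 1->0; H7 2->0; result 0.
  B7: runs — A9 2->0; E5 2->0; result 0.
  A11: runs — B7 2->0; result 8.
  E8: runs — A11 2->8; result -8.
  F3: runs — E8 -2->-8; result -8.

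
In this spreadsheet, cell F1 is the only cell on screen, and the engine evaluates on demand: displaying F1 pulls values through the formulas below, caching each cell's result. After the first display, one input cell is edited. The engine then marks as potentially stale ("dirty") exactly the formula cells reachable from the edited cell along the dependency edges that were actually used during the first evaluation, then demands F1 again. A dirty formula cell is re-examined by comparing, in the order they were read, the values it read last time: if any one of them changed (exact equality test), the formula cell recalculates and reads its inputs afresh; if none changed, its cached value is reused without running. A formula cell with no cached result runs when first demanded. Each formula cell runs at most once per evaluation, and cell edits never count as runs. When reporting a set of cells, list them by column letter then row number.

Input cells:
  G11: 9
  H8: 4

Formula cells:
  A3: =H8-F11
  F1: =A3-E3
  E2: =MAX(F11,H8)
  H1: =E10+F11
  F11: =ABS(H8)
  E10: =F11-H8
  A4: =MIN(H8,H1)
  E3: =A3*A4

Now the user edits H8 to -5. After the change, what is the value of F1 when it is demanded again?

Initial pass — values computed on the first demand:
  F11 = ABS(4) = 4
  A3 = 4 - 4 = 0
  E10 = 4 - 4 = 0
  H1 = 0 + 4 = 4
  A4 = MIN(4, 4) = 4
  E3 = 0 * 4 = 0
  F1 = 0 - 0 = 0

Second demand — change propagation:
  F11: re-runs because H8 4->-5; new result 5.
  A3: re-runs because H8 4->-5; F11 4->5; new result -10.
  E10: re-runs because F11 4->5; H8 4->-5; new result 10.
  H1: re-runs because E10 0->10; F11 4->5; new result 15.
  A4: re-runs because H8 4->-5; H1 4->15; new result -5.
  E3: re-runs because A3 0->-10; A4 4->-5; new result 50.
  F1: re-runs because A3 0->-10; E3 0->50; new result -60.

F1 now evaluates to -60.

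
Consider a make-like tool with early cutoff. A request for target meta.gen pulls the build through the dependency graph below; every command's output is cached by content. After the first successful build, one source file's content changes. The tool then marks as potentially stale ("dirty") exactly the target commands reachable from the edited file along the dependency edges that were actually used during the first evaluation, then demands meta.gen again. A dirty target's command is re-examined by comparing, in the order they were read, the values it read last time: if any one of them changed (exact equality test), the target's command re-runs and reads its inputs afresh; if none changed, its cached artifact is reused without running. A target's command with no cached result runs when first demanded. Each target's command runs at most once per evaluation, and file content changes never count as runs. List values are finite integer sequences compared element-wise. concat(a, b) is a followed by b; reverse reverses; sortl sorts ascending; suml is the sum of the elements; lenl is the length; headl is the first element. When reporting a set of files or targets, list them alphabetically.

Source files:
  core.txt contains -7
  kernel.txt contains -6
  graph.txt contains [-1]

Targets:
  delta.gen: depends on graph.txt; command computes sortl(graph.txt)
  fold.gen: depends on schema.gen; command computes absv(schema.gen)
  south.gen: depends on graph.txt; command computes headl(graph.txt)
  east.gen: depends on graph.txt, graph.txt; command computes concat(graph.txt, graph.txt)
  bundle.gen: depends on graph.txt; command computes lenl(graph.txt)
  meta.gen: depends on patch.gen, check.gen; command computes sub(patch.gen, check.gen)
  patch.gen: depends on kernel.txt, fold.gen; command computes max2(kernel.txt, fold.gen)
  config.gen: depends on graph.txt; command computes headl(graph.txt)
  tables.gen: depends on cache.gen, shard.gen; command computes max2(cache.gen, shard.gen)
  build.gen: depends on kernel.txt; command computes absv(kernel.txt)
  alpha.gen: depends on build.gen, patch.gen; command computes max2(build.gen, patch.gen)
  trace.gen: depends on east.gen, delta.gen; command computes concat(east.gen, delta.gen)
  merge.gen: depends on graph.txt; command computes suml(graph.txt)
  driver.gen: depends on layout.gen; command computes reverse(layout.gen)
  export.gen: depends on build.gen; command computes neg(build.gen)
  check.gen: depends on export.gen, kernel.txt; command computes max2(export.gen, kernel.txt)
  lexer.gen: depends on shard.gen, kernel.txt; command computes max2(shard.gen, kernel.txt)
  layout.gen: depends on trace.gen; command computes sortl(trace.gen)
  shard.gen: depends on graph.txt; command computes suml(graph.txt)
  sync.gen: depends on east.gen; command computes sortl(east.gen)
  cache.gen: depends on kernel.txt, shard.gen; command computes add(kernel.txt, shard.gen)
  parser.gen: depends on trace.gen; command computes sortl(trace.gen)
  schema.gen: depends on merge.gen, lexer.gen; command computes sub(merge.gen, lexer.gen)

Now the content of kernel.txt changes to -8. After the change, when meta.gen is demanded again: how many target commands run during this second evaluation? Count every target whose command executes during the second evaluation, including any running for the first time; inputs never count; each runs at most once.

6 target commands run: build.gen, check.gen, export.gen, lexer.gen, meta.gen, patch.gen.
Note where the cutoff bites: schema.gen is checked, finds nothing changed, and keeps its cache.

First demand of the output computes:
  build.gen = absv(-6) = 6
  export.gen = neg(6) = -6
  check.gen = max2(-6, -6) = -6
  merge.gen = suml([-1]) = -1
  shard.gen = suml([-1]) = -1
  lexer.gen = max2(-1, -6) = -1
  schema.gen = sub(-1, -1) = 0
  fold.gen = absv(0) = 0
  patch.gen = max2(-6, 0) = 0
  meta.gen = sub(0, -6) = 6

After the edit, cleaning proceeds:
  build.gen: a read changed (kernel.txt -6->-8) — executes, giving 8.
  export.gen: a read changed (build.gen 6->8) — executes, giving -8.
  check.gen: a read changed (export.gen -6->-8; kernel.txt -6->-8) — executes, giving -8.
  lexer.gen: a read changed (kernel.txt -6->-8) — executes, giving -1 — identical to its old value.
  schema.gen: dirty, but its reads are unchanged (merge.gen unchanged, lexer.gen unchanged); cached 0 stands.
  fold.gen: dirty, but its reads are unchanged (schema.gen unchanged); cached 0 stands.
  patch.gen: a read changed (kernel.txt -6->-8) — executes, giving 0 — identical to its old value.
  meta.gen: a read changed (check.gen -6->-8) — executes, giving 8.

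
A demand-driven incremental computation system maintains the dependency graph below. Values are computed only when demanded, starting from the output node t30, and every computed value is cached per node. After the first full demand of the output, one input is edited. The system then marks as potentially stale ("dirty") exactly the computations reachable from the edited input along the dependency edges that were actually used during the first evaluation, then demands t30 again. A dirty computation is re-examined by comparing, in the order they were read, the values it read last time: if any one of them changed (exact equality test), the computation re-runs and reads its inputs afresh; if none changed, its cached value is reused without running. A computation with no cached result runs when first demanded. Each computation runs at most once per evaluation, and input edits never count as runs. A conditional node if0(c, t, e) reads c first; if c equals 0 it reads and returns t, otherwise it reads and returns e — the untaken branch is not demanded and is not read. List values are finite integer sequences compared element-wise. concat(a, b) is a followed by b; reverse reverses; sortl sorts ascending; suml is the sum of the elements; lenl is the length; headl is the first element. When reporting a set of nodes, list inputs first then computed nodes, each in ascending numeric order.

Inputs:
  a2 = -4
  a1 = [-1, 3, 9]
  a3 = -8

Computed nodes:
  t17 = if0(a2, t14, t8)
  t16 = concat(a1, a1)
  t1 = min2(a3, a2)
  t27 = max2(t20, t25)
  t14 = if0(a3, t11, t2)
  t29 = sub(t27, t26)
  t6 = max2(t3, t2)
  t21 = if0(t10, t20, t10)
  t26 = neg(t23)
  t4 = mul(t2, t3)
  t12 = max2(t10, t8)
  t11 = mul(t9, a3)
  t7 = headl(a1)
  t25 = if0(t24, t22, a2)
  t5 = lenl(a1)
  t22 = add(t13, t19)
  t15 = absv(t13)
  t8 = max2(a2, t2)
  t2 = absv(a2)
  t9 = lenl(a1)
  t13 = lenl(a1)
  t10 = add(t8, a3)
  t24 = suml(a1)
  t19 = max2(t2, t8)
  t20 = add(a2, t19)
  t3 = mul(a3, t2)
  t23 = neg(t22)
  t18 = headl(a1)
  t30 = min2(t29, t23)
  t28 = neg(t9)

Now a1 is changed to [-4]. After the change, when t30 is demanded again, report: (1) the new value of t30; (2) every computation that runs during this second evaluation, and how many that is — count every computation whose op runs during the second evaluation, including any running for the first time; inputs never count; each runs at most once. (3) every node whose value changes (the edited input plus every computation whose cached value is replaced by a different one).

First evaluation (everything demanded from the output):
  t2 = absv(-4) = 4
  t8 = max2(-4, 4) = 4
  t13 = lenl([-1, 3, 9]) = 3
  t19 = max2(4, 4) = 4
  t20 = add(-4, 4) = 0
  t22 = add(3, 4) = 7
  t23 = neg(7) = -7
  t24 = suml([-1, 3, 9]) = 11
  t25 = if0(t24=11 -> else branch a2) = -4
  t26 = neg(-7) = 7
  t27 = max2(0, -4) = 0
  t29 = sub(0, 7) = -7
  t30 = min2(-7, -7) = -7

Propagation after the edit:
  t13: runs — a1 [-1, 3, 9]->[-4]; result 1.
  t22: runs — t13 3->1; result 5.
  t23: runs — t22 7->5; result -5.
  t24: runs — a1 [-1, 3, 9]->[-4]; result -4.
  t25: runs — t24 11->-4; result -4 (same value as before).
  t26: runs — t23 -7->-5; result 5.
  t27: checked — values it read are unchanged (t20 unchanged, t25 unchanged); reused cached 0 without running.
  t29: runs — t26 7->5; result -5.
  t30: runs — t29 -7->-5; t23 -7->-5; result -5.

Key observation: the cutoff stops propagation at t27 — its inputs' values are unchanged, so it reuses its cache.

New value of t30: -5.
Computations that run: t13, t22, t23, t24, t25, t26, t29, t30 — 8 in total.
Values that change: a1, t13, t22, t23, t24, t26, t29, t30.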